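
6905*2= 13810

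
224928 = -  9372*( - 24)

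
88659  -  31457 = 57202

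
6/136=3/68 = 0.04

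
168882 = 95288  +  73594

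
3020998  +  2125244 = 5146242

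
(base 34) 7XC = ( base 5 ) 243401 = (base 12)540A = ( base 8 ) 22012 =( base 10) 9226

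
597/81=7 + 10/27= 7.37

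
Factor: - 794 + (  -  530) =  - 2^2*331^1 = -1324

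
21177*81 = 1715337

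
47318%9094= 1848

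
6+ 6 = 12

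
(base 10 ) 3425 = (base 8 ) 6541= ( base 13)1736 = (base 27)4in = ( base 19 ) 995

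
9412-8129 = 1283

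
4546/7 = 649 + 3/7 = 649.43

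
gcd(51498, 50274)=18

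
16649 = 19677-3028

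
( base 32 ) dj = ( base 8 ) 663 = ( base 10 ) 435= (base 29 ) f0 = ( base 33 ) D6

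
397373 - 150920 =246453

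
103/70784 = 103/70784 = 0.00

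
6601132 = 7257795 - 656663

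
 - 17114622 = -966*17717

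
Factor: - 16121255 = -5^1*3224251^1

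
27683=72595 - 44912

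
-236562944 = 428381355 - 664944299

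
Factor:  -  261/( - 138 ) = 87/46 = 2^(-1)*3^1*23^( - 1)*29^1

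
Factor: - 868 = -2^2*7^1 * 31^1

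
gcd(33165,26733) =201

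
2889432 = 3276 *882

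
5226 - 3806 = 1420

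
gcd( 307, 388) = 1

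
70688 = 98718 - 28030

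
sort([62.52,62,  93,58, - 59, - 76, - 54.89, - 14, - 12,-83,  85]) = [ - 83, - 76,-59, - 54.89, - 14, - 12,58, 62,62.52, 85 , 93 ]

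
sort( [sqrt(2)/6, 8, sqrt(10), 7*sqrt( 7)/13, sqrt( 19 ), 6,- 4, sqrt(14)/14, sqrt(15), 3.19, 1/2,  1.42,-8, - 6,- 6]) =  [ - 8, - 6, -6,  -  4, sqrt(2) /6 , sqrt ( 14)/14, 1/2, 1.42,7  *sqrt( 7)/13,  sqrt ( 10 ),3.19,sqrt( 15), sqrt( 19),6, 8]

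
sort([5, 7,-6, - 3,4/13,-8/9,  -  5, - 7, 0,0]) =[ - 7, - 6, - 5, -3,-8/9, 0,0, 4/13,5, 7] 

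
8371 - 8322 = 49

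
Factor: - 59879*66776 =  - 2^3*17^1*491^1*59879^1 = - 3998480104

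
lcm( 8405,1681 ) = 8405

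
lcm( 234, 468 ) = 468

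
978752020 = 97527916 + 881224104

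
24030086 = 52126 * 461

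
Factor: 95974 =2^1*47^1*1021^1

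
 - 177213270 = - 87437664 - 89775606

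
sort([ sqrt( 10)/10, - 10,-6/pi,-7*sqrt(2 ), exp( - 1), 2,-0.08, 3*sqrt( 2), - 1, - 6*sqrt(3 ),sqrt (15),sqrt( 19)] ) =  [ - 6*sqrt(3 ), - 10, - 7*sqrt( 2 ) ,  -  6/pi,  -  1,  -  0.08, sqrt( 10)/10,exp( - 1 ),2, sqrt (15 ), 3*sqrt(2) , sqrt(19)]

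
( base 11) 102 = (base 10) 123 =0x7B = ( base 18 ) 6f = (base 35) 3i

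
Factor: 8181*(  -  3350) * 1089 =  - 2^1 * 3^6*5^2* 11^2*67^1*101^1 = - 29845515150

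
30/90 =1/3=0.33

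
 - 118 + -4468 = -4586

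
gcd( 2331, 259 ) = 259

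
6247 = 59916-53669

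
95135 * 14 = 1331890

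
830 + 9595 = 10425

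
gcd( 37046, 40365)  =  1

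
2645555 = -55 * (  -  48101)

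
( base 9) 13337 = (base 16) 2341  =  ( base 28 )BE9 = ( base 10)9025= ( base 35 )7cu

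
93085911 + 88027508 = 181113419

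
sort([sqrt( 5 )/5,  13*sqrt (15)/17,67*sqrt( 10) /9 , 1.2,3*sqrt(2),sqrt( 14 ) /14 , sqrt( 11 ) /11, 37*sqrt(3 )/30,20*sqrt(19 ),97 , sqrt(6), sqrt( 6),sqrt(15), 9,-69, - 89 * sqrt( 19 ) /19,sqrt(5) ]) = [-69,-89*sqrt( 19)/19, sqrt(14 ) /14,sqrt ( 11) /11,  sqrt(5 ) /5,1.2,37*sqrt( 3) /30,sqrt( 5),sqrt( 6),sqrt(6), 13 * sqrt(15) /17, sqrt( 15 ),3*sqrt( 2 ),9 , 67*sqrt(10 ) /9, 20*sqrt( 19 ),97 ] 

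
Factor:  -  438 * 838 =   -  2^2 *3^1 * 73^1*419^1=-367044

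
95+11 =106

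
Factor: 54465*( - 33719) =-1836505335 = - 3^1*5^1*7^1*3631^1 * 4817^1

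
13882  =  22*631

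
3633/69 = 1211/23 = 52.65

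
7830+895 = 8725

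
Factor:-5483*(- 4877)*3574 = 95570872234 = 2^1*1787^1*4877^1 *5483^1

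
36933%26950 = 9983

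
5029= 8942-3913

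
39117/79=495+12/79 = 495.15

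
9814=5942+3872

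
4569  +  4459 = 9028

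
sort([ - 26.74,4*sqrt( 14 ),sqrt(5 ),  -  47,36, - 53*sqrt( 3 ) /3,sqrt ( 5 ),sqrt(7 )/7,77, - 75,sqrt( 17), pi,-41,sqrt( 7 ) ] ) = [ - 75, - 47, - 41, - 53*sqrt( 3 )/3,-26.74 , sqrt( 7 ) /7,  sqrt(5),  sqrt(5 ),sqrt (7),  pi,sqrt(17), 4*sqrt(14 ),36,77]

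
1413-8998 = - 7585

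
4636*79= 366244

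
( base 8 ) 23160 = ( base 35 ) 815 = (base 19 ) 184H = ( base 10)9840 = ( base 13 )462c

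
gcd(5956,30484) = 4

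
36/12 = 3 = 3.00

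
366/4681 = 366/4681 =0.08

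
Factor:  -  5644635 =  - 3^1*5^1*31^1*61^1 * 199^1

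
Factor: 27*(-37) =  - 3^3*37^1 = - 999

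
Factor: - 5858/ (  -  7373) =58/73 = 2^1*29^1 * 73^ ( - 1)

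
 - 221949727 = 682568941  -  904518668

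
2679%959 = 761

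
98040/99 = 32680/33 =990.30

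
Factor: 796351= 37^1*21523^1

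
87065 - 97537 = -10472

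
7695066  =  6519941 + 1175125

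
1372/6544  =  343/1636 = 0.21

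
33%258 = 33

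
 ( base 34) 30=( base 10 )102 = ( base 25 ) 42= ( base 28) 3I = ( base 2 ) 1100110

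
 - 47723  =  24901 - 72624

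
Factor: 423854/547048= 211927/273524 = 2^( - 2 )*19^( - 1)*59^(-1)*61^ (-1)*211927^1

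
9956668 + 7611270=17567938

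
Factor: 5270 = 2^1*5^1*17^1*31^1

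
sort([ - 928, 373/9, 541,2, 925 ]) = [ - 928,2 , 373/9, 541, 925 ] 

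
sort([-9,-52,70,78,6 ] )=[ - 52,-9,6,70, 78] 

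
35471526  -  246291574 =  - 210820048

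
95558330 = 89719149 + 5839181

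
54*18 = 972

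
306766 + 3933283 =4240049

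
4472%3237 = 1235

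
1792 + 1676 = 3468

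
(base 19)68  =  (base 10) 122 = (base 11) 101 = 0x7a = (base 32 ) 3q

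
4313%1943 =427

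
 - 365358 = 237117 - 602475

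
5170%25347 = 5170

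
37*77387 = 2863319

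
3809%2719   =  1090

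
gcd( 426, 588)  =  6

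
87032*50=4351600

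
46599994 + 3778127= 50378121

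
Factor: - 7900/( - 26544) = 25/84=2^(  -  2) * 3^ ( - 1 )*5^2*7^( - 1 ) 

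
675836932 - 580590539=95246393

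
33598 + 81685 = 115283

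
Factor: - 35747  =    -  35747^1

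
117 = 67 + 50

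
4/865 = 4/865 = 0.00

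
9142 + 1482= 10624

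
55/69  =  55/69 = 0.80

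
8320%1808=1088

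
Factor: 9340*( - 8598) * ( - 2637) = 2^3*3^3 * 5^1 * 293^1*467^1*1433^1 = 211765128840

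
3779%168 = 83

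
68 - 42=26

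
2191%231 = 112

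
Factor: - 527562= - 2^1*3^2*  7^1*53^1*79^1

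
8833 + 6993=15826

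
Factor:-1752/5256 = -1/3 =- 3^ ( - 1)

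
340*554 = 188360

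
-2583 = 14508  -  17091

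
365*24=8760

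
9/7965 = 1/885 = 0.00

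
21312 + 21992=43304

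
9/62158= 9/62158  =  0.00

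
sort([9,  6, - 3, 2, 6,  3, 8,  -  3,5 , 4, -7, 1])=[-7, - 3, - 3,1 , 2,3, 4, 5, 6,6, 8,9]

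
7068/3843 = 1+1075/1281 = 1.84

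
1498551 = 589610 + 908941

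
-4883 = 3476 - 8359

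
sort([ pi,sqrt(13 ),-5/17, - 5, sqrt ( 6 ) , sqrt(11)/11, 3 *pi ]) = [ - 5, - 5/17, sqrt(11)/11, sqrt( 6 ),pi,sqrt ( 13),3 *pi ] 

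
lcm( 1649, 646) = 62662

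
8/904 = 1/113= 0.01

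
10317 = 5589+4728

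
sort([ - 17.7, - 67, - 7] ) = [ - 67, - 17.7,-7]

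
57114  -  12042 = 45072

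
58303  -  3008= 55295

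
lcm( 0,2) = 0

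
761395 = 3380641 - 2619246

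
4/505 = 4/505= 0.01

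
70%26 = 18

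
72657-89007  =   - 16350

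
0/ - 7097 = 0/1 = - 0.00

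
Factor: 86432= 2^5*37^1*73^1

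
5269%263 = 9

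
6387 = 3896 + 2491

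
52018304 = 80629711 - 28611407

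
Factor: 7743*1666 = 12899838 =2^1*3^1*7^2 *17^1*29^1 * 89^1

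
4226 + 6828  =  11054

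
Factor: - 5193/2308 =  - 9/4 = -2^(-2)*3^2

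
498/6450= 83/1075 = 0.08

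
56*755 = 42280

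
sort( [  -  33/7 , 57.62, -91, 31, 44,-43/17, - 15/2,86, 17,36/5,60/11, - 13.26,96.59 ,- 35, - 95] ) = [  -  95, - 91 ,-35, - 13.26, - 15/2, - 33/7, - 43/17, 60/11,36/5,17,31,  44, 57.62, 86,96.59] 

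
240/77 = 3  +  9/77 = 3.12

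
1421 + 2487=3908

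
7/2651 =7/2651 = 0.00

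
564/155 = 564/155 = 3.64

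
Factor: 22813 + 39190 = 62003^1=62003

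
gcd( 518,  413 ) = 7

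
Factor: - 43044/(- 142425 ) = 68/225 = 2^2*3^(  -  2)*5^( - 2)*17^1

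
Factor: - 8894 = - 2^1*4447^1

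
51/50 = 1 + 1/50 = 1.02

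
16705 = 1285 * 13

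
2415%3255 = 2415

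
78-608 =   -  530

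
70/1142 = 35/571 = 0.06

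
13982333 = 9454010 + 4528323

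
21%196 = 21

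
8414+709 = 9123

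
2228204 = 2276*979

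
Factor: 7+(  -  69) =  - 2^1*31^1  =  -  62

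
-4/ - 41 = 4/41 = 0.10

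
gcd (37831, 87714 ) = 1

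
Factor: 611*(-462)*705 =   -  199008810=-  2^1*3^2 * 5^1*7^1 * 11^1*13^1*47^2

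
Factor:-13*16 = -2^4* 13^1= - 208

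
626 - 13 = 613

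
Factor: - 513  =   - 3^3*19^1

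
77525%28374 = 20777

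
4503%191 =110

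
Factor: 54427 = 37^1*1471^1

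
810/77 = 10 + 40/77=10.52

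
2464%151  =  48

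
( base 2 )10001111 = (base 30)4N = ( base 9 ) 168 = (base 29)4R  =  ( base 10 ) 143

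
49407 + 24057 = 73464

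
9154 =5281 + 3873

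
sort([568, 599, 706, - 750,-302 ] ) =[ - 750, - 302, 568,599, 706 ] 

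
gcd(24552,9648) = 72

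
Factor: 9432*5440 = 51310080 =2^9 * 3^2*5^1*17^1*131^1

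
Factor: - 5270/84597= - 2^1*3^( - 1)*5^1*17^1*31^1 * 163^( - 1)*173^( - 1)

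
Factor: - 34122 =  - 2^1*3^1*11^2*47^1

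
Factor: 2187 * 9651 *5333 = 112562228421 = 3^8*3217^1*5333^1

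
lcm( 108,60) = 540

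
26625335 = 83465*319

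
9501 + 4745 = 14246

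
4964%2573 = 2391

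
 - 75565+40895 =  - 34670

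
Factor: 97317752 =2^3*7^1*53^1*32789^1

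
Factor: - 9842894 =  - 2^1*4921447^1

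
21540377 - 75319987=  - 53779610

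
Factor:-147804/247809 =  - 2^2 *17^(-1 )*43^ ( - 1 )*109^1= - 436/731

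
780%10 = 0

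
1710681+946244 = 2656925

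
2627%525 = 2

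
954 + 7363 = 8317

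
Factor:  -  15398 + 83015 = 67617=3^2 * 11^1*683^1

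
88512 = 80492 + 8020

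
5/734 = 5/734 = 0.01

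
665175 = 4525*147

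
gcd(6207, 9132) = 3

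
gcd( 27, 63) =9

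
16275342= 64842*251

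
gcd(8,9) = 1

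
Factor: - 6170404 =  - 2^2*883^1 * 1747^1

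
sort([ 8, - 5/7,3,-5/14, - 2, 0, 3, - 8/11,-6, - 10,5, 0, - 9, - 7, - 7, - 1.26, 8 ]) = [ - 10,-9,  -  7,-7,- 6, - 2  , - 1.26, - 8/11, - 5/7,-5/14,0, 0, 3, 3, 5, 8, 8]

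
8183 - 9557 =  - 1374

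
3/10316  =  3/10316 = 0.00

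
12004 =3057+8947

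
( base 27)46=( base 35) 39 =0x72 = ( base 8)162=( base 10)114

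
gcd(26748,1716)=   12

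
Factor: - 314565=-3^1 * 5^1*67^1*313^1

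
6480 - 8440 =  - 1960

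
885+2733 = 3618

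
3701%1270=1161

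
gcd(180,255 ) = 15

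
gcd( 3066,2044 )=1022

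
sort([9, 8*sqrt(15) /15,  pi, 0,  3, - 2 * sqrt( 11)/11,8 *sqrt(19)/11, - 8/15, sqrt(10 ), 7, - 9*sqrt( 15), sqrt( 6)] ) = [ - 9* sqrt(15), - 2 *sqrt (11)/11,-8/15,0, 8*sqrt( 15)/15,sqrt( 6),  3, pi, sqrt( 10 ),8*  sqrt( 19)/11,7,  9] 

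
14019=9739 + 4280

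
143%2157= 143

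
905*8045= 7280725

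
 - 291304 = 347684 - 638988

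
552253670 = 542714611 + 9539059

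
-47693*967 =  - 46119131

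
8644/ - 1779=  - 5 + 251/1779 = -4.86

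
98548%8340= 6808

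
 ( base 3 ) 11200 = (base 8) 176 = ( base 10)126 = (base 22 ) 5g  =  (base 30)46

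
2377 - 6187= - 3810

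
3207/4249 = 3207/4249= 0.75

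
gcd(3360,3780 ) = 420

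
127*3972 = 504444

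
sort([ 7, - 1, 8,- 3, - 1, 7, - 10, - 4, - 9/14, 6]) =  [ - 10,  -  4, - 3, - 1, - 1, - 9/14, 6 , 7,7,8]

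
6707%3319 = 69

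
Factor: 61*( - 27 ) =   -  3^3 * 61^1 = - 1647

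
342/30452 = 171/15226  =  0.01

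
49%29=20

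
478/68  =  7  +  1/34=7.03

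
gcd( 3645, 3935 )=5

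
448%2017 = 448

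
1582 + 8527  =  10109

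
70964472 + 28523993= 99488465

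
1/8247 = 1/8247 = 0.00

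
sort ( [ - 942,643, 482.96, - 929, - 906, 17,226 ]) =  [ - 942, - 929,  -  906,17,226,482.96,643 ]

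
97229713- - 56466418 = 153696131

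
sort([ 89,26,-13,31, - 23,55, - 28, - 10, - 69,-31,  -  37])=[-69, - 37, - 31, - 28,-23,-13, - 10,26 , 31,  55,89]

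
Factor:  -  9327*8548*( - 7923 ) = 2^2*3^2*19^1*139^1*2137^1*3109^1 = 631678573908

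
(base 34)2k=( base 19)4C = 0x58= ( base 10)88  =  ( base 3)10021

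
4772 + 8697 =13469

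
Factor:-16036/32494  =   - 2^1 * 7^( - 1)* 11^( -1)* 19^1 = -  38/77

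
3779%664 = 459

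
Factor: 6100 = 2^2*5^2* 61^1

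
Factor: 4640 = 2^5*5^1*29^1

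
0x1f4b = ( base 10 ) 8011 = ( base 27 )aqj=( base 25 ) CKB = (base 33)7BP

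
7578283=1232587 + 6345696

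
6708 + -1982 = 4726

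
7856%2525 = 281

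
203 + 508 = 711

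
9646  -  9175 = 471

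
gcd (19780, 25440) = 20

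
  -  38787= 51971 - 90758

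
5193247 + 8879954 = 14073201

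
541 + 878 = 1419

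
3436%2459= 977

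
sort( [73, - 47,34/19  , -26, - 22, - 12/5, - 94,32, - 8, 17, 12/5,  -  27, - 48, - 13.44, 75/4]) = [ - 94,- 48, - 47, - 27, - 26,-22, - 13.44,-8, - 12/5,  34/19,12/5,17,75/4, 32,73 ] 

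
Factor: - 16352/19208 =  - 292/343 = - 2^2*7^( - 3 )*73^1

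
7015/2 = 3507+1/2 = 3507.50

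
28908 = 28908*1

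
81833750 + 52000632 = 133834382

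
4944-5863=- 919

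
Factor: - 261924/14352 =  - 2^ (-2 )*73^1 = - 73/4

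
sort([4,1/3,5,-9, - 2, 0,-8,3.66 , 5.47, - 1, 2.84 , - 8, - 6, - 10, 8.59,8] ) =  [ - 10, - 9, - 8, - 8, - 6, -2, - 1, 0 , 1/3,  2.84,3.66,4, 5,5.47, 8, 8.59 ] 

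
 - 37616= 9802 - 47418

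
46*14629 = 672934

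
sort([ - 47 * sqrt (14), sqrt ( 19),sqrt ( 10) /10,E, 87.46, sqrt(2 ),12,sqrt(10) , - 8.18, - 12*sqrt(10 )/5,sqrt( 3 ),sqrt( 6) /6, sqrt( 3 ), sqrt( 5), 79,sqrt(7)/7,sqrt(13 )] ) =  [ - 47 *sqrt( 14), - 8.18, - 12 * sqrt( 10)/5,sqrt( 10)/10, sqrt( 7)/7, sqrt (6)/6, sqrt( 2 ),sqrt(3), sqrt(3 ), sqrt(5 ), E,sqrt(  10 ) , sqrt(13 ),  sqrt ( 19 ), 12, 79, 87.46 ] 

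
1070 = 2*535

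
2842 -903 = 1939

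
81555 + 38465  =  120020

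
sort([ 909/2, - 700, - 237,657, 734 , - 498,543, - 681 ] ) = [ - 700, - 681, - 498, - 237, 909/2, 543, 657, 734]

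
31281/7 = 31281/7 = 4468.71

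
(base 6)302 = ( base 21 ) 55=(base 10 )110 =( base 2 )1101110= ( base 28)3Q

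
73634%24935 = 23764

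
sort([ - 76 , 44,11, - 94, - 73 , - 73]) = [ - 94, - 76, - 73, - 73, 11, 44 ] 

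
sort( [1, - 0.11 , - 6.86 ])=[ - 6.86, - 0.11,1]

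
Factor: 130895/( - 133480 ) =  -2^( - 3)*71^( - 1)*557^1=-  557/568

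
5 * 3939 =19695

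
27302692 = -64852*( - 421 ) 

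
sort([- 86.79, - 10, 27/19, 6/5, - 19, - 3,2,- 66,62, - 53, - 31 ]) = [  -  86.79, -66, - 53,  -  31, - 19 , - 10, - 3, 6/5,27/19, 2, 62 ]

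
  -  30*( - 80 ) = 2400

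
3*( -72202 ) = - 216606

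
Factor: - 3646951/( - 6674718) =2^( - 1 )*3^ ( - 1 ) *7^1*11^1*41^( - 1)*43^(  -  1 )*631^ ( - 1) * 47363^1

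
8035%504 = 475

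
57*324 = 18468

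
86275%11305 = 7140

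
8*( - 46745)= - 373960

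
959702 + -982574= - 22872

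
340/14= 170/7  =  24.29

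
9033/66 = 3011/22=136.86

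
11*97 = 1067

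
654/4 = 327/2 =163.50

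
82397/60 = 1373+17/60 = 1373.28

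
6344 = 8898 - 2554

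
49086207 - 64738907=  - 15652700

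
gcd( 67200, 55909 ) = 7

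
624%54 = 30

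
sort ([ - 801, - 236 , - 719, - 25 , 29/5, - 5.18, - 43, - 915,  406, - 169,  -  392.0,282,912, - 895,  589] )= [ - 915, - 895,-801, - 719 ,-392.0, - 236, - 169, - 43 , - 25, - 5.18, 29/5 , 282, 406 , 589,912 ]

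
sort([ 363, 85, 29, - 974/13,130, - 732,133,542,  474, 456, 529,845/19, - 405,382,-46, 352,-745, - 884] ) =[ - 884, - 745, - 732, - 405, - 974/13, - 46, 29, 845/19, 85,130,133,352,363, 382,456,474,529, 542 ]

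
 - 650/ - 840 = 65/84 = 0.77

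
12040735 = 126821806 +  - 114781071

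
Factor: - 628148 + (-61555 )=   -3^1*7^1*32843^1 = - 689703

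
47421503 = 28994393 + 18427110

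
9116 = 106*86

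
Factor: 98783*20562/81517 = 2031176046/81517 = 2^1 * 3^1*23^1*149^1*173^1*571^1*81517^(-1)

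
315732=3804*83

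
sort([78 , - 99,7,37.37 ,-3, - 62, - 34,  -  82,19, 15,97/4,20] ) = [ - 99, - 82, - 62, - 34, - 3,7 , 15,19,20,97/4, 37.37,  78] 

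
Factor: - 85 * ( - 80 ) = 6800 = 2^4 *5^2 * 17^1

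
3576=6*596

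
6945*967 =6715815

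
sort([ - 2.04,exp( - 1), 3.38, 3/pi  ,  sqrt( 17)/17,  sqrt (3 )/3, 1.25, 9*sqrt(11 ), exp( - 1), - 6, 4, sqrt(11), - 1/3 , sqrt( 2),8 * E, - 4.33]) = [ - 6 , - 4.33, - 2.04, - 1/3, sqrt( 17)/17,exp (-1),exp( - 1), sqrt( 3 )/3, 3/pi, 1.25, sqrt( 2 ), sqrt( 11 ), 3.38,  4, 8 *E, 9*sqrt( 11) ] 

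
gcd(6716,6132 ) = 292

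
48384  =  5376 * 9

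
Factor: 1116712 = 2^3*139589^1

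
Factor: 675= 3^3 *5^2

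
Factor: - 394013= -23^1*37^1*463^1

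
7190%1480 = 1270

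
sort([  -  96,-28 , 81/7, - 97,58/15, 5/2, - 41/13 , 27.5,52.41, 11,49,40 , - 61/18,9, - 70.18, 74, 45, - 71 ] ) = [ - 97,-96,-71,-70.18, - 28, - 61/18, - 41/13, 5/2,  58/15,  9 , 11, 81/7,27.5, 40, 45,49, 52.41,  74]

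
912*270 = 246240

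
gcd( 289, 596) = 1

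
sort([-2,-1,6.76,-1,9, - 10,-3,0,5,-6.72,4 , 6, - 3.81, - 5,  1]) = [ - 10,-6.72,-5,-3.81,  -  3,-2,-1, - 1 , 0,1,4, 5 , 6,6.76,9]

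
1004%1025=1004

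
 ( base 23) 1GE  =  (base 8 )1617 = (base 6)4115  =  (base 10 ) 911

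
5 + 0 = 5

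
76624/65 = 1178 + 54/65 = 1178.83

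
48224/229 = 210 +134/229=210.59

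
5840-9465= - 3625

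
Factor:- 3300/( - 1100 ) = 3^1= 3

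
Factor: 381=3^1*127^1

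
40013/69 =40013/69 = 579.90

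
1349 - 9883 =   -  8534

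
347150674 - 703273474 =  - 356122800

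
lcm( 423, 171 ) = 8037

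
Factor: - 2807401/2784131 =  - 7^( - 3) * 401^1*7001^1 * 8117^( - 1 )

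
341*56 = 19096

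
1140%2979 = 1140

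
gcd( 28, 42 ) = 14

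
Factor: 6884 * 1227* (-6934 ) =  - 2^3  *  3^1*409^1*1721^1*3467^1 = - 58569195912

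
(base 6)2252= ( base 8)1030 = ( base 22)128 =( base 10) 536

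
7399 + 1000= 8399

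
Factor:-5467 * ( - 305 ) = 5^1*7^1*11^1*61^1*71^1 = 1667435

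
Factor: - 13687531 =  - 11^1*13^1*95717^1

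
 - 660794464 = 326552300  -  987346764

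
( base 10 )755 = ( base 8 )1363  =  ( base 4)23303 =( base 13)461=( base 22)1C7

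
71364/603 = 118 + 70/201 = 118.35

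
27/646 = 27/646=0.04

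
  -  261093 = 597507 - 858600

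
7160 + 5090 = 12250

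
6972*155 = 1080660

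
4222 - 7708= -3486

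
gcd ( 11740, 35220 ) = 11740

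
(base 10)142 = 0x8e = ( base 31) 4i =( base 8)216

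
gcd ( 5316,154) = 2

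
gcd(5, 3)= 1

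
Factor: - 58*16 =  - 928 = - 2^5*29^1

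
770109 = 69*11161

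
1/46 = 1/46 = 0.02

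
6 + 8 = 14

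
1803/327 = 5 + 56/109 = 5.51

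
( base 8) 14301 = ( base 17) 14fd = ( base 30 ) 717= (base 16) 18C1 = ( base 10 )6337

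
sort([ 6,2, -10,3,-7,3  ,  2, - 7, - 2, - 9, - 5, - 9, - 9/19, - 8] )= [-10  , - 9,-9, - 8,  -  7, - 7, - 5, - 2,  -  9/19, 2,2,3,3,6]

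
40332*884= 35653488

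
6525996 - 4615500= 1910496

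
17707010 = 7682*2305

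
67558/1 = 67558 =67558.00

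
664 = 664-0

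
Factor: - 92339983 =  - 92339983^1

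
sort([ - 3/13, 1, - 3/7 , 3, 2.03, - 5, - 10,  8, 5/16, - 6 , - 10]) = [ - 10, - 10 , - 6,-5, - 3/7, - 3/13 , 5/16,1,2.03,  3, 8]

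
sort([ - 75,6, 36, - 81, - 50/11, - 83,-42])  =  [-83, - 81, - 75, - 42,-50/11,6,36 ] 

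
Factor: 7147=7^1 * 1021^1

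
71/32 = 2 + 7/32 =2.22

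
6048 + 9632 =15680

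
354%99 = 57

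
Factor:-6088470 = -2^1* 3^1*5^1*202949^1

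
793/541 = 1+ 252/541 = 1.47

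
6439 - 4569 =1870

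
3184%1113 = 958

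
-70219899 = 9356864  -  79576763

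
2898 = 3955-1057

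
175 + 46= 221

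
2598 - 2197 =401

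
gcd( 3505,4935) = 5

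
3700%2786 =914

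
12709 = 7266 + 5443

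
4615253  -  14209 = 4601044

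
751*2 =1502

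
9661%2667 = 1660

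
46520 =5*9304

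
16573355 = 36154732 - 19581377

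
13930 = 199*70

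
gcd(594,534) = 6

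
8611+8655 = 17266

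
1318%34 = 26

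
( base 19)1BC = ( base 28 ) km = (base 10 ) 582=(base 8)1106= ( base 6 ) 2410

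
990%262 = 204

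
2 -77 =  - 75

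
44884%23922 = 20962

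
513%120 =33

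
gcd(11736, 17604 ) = 5868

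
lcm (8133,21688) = 65064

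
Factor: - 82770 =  - 2^1*3^1*5^1*31^1 * 89^1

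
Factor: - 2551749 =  - 3^1*43^1*131^1 * 151^1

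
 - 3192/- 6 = 532/1= 532.00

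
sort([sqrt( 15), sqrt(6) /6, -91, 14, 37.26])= [ -91,sqrt( 6) /6, sqrt( 15), 14, 37.26]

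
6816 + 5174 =11990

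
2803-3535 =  - 732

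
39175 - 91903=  - 52728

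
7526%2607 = 2312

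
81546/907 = 81546/907   =  89.91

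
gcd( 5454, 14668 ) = 2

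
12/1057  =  12/1057 = 0.01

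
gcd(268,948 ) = 4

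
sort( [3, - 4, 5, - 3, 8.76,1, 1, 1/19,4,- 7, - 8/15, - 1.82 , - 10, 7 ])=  [ - 10, -7, - 4,  -  3 ,  -  1.82 , - 8/15, 1/19, 1, 1, 3 , 4, 5,  7,8.76] 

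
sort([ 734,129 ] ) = [129,734]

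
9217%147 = 103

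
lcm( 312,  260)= 1560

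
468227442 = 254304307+213923135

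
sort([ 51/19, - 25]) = [-25, 51/19]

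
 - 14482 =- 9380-5102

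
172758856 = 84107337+88651519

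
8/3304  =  1/413 = 0.00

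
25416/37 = 686+34/37 = 686.92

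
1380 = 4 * 345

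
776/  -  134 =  - 6 + 14/67 = -5.79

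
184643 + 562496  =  747139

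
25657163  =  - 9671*( - 2653) 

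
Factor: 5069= 37^1*137^1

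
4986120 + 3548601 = 8534721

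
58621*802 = 47014042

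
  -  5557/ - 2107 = 2 + 1343/2107 =2.64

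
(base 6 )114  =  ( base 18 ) 2A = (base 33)1D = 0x2E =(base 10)46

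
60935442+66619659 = 127555101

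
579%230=119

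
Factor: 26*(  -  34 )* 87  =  -2^2* 3^1*13^1*17^1*29^1 = - 76908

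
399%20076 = 399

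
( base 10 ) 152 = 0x98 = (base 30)52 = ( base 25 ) 62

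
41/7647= 41/7647 = 0.01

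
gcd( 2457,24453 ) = 117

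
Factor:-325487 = - 325487^1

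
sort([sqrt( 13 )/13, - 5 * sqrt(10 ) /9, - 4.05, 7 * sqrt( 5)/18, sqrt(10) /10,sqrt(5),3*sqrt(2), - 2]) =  [ - 4.05,-2,-5*sqrt( 10)/9,sqrt( 13) /13, sqrt( 10)/10, 7*sqrt( 5)/18,sqrt(5 ),3*sqrt ( 2 )] 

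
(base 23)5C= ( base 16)7f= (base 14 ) 91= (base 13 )9A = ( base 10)127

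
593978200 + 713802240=1307780440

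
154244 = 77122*2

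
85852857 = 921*93217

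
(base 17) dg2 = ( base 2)111110111111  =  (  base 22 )875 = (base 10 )4031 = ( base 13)1AB1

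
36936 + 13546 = 50482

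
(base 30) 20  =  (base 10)60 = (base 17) 39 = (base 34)1Q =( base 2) 111100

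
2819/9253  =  2819/9253= 0.30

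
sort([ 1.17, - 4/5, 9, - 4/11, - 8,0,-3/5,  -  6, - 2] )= [- 8, - 6 ,  -  2, - 4/5,-3/5,- 4/11,0, 1.17,9]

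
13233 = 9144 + 4089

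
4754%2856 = 1898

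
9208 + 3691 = 12899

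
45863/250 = 183 +113/250   =  183.45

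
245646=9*27294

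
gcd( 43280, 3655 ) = 5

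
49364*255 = 12587820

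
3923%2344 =1579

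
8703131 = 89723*97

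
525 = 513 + 12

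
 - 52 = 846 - 898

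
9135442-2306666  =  6828776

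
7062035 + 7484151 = 14546186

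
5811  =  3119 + 2692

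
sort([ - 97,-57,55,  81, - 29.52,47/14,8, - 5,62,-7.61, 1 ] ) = [ - 97, - 57, - 29.52  , - 7.61, - 5, 1, 47/14,8,55,62 , 81] 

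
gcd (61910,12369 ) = 1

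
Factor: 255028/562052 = 103^1 *227^(  -  1 ) = 103/227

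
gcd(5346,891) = 891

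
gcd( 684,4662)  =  18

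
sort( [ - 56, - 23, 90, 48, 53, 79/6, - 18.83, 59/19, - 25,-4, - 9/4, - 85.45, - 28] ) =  [ - 85.45, - 56, - 28 ,- 25, - 23,-18.83, - 4,-9/4, 59/19,79/6,  48,53, 90] 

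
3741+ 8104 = 11845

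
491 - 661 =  - 170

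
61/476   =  61/476=0.13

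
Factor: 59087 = 7^1*23^1*  367^1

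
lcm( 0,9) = 0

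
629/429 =629/429 = 1.47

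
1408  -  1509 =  - 101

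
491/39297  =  491/39297 = 0.01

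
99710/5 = 19942 = 19942.00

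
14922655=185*80663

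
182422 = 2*91211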